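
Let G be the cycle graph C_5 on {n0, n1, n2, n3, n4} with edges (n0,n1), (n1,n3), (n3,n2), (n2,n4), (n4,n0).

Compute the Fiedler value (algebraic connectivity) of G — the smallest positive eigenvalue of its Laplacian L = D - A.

The cycle graph C_n has Laplacian eigenvalues λ_k = 2 − 2cos(2πk/n), k = 0, 1, …, n−1. Here n = 5:
k=0: 2 − 2cos(0) = 0.0; k=1: 2 − 2cos(2π/5) = 1.382; k=2: 2 − 2cos(4π/5) = 3.618; k=3: 2 − 2cos(6π/5) = 3.618; k=4: 2 − 2cos(8π/5) = 1.382.
Laplacian eigenvalues: [0.0, 1.382, 1.382, 3.618, 3.618]. Algebraic connectivity (smallest non-zero eigenvalue) = 1.382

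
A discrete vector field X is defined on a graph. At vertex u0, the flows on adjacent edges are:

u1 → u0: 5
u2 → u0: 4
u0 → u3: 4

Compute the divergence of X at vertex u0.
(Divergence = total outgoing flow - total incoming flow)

Divergence = sum of outgoing flows = (-5) + (-4) + 4 = -5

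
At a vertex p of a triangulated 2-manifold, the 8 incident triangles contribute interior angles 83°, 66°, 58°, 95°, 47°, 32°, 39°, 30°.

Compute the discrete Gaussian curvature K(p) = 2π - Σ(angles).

Sum of angles = 450°. K = 360° - 450° = -90° = -π/2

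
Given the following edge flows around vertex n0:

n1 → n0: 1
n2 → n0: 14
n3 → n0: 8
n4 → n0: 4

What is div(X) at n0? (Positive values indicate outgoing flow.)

Divergence = sum of outgoing flows = (-1) + (-14) + (-8) + (-4) = -27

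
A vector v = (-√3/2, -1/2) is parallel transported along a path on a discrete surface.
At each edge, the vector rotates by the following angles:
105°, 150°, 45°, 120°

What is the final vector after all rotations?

Total rotation: 105° + 150° + 45° + 120° = 420° ≡ 60° (mod 360°). Final vector: (0, -1)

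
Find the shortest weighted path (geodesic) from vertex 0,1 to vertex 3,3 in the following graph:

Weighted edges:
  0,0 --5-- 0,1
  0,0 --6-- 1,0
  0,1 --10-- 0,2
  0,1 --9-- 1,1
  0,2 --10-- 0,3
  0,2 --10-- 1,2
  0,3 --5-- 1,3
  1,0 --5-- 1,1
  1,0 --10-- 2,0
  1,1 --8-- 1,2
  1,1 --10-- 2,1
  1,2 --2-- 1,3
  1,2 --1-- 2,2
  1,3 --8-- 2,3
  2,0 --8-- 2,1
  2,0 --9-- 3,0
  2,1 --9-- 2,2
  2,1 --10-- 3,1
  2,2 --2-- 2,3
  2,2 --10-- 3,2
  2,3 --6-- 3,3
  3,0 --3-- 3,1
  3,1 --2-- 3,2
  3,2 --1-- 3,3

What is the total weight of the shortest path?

Shortest path: 0,1 → 1,1 → 1,2 → 2,2 → 2,3 → 3,3, total weight = 26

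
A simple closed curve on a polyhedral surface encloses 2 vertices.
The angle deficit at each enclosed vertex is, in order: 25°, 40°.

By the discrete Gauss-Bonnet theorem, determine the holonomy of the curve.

Holonomy = total enclosed curvature = 25° + 40° = 65°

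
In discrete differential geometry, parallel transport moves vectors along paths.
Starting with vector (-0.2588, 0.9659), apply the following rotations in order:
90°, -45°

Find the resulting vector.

Total rotation: 90° + (-45°) = 45°. Final vector: (-0.8660, 0.5000)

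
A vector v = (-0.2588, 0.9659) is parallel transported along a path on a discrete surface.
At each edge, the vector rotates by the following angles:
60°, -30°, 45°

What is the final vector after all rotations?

Total rotation: 60° + (-30°) + 45° = 75°. Final vector: (-1, 0)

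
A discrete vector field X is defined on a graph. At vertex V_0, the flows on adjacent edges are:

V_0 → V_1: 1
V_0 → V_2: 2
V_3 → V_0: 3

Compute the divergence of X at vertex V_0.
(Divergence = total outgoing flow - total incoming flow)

Divergence = sum of outgoing flows = 1 + 2 + (-3) = 0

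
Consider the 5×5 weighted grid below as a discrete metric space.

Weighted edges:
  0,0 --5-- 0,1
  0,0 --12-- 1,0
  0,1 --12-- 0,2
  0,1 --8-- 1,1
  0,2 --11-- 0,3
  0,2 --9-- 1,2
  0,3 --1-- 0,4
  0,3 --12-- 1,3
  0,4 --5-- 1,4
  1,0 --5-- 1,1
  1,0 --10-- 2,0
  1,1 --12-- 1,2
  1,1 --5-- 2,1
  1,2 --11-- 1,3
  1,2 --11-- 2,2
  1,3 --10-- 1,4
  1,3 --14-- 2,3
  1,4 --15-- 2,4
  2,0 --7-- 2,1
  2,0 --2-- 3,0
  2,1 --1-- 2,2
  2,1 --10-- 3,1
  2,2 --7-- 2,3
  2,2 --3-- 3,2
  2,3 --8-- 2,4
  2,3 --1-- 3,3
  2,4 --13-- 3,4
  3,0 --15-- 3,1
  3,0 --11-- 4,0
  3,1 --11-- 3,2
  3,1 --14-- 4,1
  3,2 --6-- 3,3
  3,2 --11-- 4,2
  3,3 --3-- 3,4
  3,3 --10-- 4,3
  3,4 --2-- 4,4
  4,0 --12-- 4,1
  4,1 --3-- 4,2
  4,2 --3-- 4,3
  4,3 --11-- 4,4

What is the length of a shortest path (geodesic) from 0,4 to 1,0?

Shortest path: 0,4 → 0,3 → 0,2 → 0,1 → 1,1 → 1,0, total weight = 37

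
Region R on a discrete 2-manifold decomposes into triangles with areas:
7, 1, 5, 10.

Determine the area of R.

7 + 1 + 5 + 10 = 23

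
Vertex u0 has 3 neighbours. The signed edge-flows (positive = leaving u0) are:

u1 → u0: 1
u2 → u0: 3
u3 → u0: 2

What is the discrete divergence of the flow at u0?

Divergence = sum of outgoing flows = (-1) + (-3) + (-2) = -6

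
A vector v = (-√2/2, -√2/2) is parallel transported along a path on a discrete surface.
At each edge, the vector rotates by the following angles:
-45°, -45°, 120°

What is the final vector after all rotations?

Total rotation: (-45°) + (-45°) + 120° = 30°. Final vector: (-0.2588, -0.9659)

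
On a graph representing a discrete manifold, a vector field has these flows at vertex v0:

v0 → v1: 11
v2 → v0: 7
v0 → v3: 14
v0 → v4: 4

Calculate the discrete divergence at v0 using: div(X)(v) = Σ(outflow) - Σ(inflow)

Divergence = sum of outgoing flows = 11 + (-7) + 14 + 4 = 22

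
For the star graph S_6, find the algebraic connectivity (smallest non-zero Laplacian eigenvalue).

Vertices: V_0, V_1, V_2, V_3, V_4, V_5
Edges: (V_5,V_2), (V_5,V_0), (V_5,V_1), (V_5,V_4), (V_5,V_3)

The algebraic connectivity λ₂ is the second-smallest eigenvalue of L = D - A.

The star S_6 is the complete bipartite graph K_{1,5} (one hub of degree 5, 5 leaves of degree 1). The Laplacian spectrum of K_{p,q} is 0, p (multiplicity q−1), q (multiplicity p−1), p+q. With p = 1, q = 5: 0 once, 1 with multiplicity 4, and 6 once. (Check: trace L = sum of degrees = 10 = 4·1 + 6.)
Laplacian eigenvalues: [0.0, 1.0, 1.0, 1.0, 1.0, 6.0]. Algebraic connectivity (smallest non-zero eigenvalue) = 1.0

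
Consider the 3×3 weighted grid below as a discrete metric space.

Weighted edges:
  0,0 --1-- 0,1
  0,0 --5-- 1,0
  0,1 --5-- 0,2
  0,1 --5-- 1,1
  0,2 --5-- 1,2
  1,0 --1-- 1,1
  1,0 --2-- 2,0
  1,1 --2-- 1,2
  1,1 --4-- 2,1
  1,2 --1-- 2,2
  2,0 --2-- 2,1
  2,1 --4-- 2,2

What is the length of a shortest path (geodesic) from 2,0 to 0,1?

Shortest path: 2,0 → 1,0 → 1,1 → 0,1, total weight = 8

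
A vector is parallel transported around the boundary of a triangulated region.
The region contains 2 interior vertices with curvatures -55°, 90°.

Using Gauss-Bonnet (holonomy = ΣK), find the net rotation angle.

Holonomy = total enclosed curvature = (-55°) + 90° = 35°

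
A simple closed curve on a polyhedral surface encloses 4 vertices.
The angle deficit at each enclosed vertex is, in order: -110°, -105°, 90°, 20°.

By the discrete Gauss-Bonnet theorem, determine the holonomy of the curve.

Holonomy = total enclosed curvature = (-110°) + (-105°) + 90° + 20° = -105°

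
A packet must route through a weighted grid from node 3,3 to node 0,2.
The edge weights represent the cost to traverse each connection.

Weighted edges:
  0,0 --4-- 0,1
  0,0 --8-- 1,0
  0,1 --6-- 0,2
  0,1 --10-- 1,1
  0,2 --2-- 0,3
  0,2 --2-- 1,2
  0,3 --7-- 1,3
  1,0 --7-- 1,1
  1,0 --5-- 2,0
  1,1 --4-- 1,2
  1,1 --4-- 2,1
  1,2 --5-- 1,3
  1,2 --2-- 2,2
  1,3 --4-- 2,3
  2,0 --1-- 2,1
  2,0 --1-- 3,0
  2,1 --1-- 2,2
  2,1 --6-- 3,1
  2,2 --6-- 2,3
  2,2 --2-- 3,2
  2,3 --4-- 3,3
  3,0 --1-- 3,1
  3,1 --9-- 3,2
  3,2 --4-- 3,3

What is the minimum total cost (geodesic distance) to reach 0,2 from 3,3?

Shortest path: 3,3 → 3,2 → 2,2 → 1,2 → 0,2, total weight = 10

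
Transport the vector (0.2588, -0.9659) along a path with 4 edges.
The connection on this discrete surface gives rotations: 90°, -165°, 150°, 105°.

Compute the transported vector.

Total rotation: 90° + (-165°) + 150° + 105° = 180°. Final vector: (-0.2588, 0.9659)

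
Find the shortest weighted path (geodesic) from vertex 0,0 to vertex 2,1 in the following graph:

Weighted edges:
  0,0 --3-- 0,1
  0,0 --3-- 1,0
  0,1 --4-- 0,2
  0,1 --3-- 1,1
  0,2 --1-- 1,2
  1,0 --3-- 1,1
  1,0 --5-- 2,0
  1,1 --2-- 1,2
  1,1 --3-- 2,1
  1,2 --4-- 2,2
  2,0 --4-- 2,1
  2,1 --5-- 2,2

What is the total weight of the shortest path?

Shortest path: 0,0 → 0,1 → 1,1 → 2,1, total weight = 9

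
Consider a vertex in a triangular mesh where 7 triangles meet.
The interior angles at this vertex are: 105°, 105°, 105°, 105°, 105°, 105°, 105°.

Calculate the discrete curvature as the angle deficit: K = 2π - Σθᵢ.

Sum of angles = 735°. K = 360° - 735° = -375°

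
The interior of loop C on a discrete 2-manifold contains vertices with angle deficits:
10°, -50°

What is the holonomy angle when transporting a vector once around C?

Holonomy = total enclosed curvature = 10° + (-50°) = -40°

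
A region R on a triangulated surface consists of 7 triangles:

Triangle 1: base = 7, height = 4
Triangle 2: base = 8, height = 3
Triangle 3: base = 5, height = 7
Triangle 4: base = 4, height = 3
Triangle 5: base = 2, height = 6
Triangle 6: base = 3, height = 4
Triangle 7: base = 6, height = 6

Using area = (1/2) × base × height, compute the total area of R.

(1/2)×7×4 + (1/2)×8×3 + (1/2)×5×7 + (1/2)×4×3 + (1/2)×2×6 + (1/2)×3×4 + (1/2)×6×6 = 79.5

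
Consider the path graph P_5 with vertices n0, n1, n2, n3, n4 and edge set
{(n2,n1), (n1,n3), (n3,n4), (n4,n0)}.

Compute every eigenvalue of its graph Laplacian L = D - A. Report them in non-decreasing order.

The path graph P_n has Laplacian eigenvalues λ_k = 2 − 2cos(kπ/n), k = 0, 1, …, n−1. Here n = 5:
k=0: 2 − 2cos(0) = 0.0; k=1: 2 − 2cos(π/5) = 0.382; k=2: 2 − 2cos(2π/5) = 1.382; k=3: 2 − 2cos(3π/5) = 2.618; k=4: 2 − 2cos(4π/5) = 3.618.
Laplacian eigenvalues (increasing order): [0.0, 0.382, 1.382, 2.618, 3.618]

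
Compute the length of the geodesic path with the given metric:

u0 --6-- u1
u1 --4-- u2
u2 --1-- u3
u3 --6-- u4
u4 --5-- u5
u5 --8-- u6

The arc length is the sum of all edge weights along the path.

Arc length = 6 + 4 + 1 + 6 + 5 + 8 = 30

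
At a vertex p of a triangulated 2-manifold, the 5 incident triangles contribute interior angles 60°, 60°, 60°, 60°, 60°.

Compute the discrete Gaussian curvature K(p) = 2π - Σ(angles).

Sum of angles = 300°. K = 360° - 300° = 60°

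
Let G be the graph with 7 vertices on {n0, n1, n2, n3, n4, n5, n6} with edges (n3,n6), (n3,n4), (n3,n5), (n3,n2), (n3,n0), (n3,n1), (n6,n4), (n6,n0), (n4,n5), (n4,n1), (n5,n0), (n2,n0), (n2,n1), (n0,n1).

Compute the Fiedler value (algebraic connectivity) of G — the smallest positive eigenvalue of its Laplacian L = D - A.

Degrees: deg(n0) = 5, deg(n1) = 4, deg(n2) = 3, deg(n3) = 6, deg(n4) = 4, deg(n5) = 3, deg(n6) = 3.
L = D − A with rows/columns ordered (n0, n1, n2, n3, n4, n5, n6):
  [ 5, -1, -1, -1,  0, -1, -1]
  [-1,  4, -1, -1, -1,  0,  0]
  [-1, -1,  3, -1,  0,  0,  0]
  [-1, -1, -1,  6, -1, -1, -1]
  [ 0, -1,  0, -1,  4, -1, -1]
  [-1,  0,  0, -1, -1,  3,  0]
  [-1,  0,  0, -1, -1,  0,  3]
Characteristic polynomial: det(λI − L) = λ(λ² − 9λ + 16)(λ − 3)(λ − 4)(λ − 5)(λ − 7).
Roots: λ = 0; (λ² − 9λ + 16) = 0 ⇒ λ = (9 ± √17)/2 ≈ 2.4384, 6.5616; (λ − 3) = 0 ⇒ λ = 3; (λ − 4) = 0 ⇒ λ = 4; (λ − 5) = 0 ⇒ λ = 5; (λ − 7) = 0 ⇒ λ = 7.
(Check: the roots sum (with multiplicity) to 28, matching trace L = Σdeg = 2·14 = 28.)
Laplacian eigenvalues: [0.0, 2.4384, 3.0, 4.0, 5.0, 6.5616, 7.0]. Algebraic connectivity (smallest non-zero eigenvalue) = 2.4384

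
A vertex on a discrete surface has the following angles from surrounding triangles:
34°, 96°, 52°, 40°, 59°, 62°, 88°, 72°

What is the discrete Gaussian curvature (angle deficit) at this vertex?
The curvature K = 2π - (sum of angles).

Sum of angles = 503°. K = 360° - 503° = -143° = -143π/180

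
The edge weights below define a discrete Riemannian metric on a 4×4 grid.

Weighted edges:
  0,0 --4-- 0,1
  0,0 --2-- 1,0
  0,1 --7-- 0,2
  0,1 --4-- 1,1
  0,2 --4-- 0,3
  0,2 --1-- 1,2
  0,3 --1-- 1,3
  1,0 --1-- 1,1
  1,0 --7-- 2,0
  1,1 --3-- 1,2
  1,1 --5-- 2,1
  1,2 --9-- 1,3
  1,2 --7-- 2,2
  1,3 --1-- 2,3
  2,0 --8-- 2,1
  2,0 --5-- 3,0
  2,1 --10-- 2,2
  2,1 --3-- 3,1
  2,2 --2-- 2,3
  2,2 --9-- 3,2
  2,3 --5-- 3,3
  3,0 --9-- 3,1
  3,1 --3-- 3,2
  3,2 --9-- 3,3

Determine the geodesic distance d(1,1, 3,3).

Shortest path: 1,1 → 1,2 → 0,2 → 0,3 → 1,3 → 2,3 → 3,3, total weight = 15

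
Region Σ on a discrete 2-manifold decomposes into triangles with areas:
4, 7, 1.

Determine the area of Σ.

4 + 7 + 1 = 12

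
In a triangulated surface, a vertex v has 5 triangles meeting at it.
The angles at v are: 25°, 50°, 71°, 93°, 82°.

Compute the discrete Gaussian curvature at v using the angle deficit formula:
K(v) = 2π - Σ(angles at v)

Sum of angles = 321°. K = 360° - 321° = 39° = 13π/60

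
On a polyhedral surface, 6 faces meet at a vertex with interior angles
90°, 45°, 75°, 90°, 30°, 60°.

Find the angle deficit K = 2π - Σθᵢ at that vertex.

Sum of angles = 390°. K = 360° - 390° = -30°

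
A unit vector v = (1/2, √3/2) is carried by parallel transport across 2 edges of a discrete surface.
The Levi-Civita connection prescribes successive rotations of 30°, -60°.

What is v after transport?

Total rotation: 30° + (-60°) = -30°. Final vector: (0.8660, 0.5000)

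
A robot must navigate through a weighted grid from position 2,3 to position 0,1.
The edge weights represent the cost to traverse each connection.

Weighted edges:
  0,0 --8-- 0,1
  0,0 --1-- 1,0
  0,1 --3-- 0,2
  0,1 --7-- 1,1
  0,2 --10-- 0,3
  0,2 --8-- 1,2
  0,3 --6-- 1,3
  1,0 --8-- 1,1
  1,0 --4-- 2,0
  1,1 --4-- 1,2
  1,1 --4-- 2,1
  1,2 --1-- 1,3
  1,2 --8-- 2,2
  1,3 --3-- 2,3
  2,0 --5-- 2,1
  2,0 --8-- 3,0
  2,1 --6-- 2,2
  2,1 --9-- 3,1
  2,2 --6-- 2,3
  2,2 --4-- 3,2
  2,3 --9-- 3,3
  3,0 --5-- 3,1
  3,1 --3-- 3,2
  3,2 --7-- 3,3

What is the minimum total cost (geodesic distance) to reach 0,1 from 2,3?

Shortest path: 2,3 → 1,3 → 1,2 → 1,1 → 0,1, total weight = 15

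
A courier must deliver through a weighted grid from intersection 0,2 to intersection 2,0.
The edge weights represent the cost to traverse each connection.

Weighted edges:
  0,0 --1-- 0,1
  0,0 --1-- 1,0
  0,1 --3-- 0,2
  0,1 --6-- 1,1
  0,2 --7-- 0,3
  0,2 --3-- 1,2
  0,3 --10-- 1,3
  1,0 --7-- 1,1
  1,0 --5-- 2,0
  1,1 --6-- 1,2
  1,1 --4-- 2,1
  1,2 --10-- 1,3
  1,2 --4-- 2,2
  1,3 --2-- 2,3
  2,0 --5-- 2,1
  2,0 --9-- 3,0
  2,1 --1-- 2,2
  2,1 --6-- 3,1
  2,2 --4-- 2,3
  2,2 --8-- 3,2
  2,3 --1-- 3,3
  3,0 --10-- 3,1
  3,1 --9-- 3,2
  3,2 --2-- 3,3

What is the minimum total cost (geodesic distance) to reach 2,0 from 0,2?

Shortest path: 0,2 → 0,1 → 0,0 → 1,0 → 2,0, total weight = 10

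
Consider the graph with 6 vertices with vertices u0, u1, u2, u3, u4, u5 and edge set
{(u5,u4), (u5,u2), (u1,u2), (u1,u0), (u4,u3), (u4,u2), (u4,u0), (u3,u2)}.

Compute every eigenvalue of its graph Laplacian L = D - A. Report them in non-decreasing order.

Degrees: deg(u0) = 2, deg(u1) = 2, deg(u2) = 4, deg(u3) = 2, deg(u4) = 4, deg(u5) = 2.
L = D − A with rows/columns ordered (u0, u1, u2, u3, u4, u5):
  [ 2, -1,  0,  0, -1,  0]
  [-1,  2, -1,  0,  0,  0]
  [ 0, -1,  4, -1, -1, -1]
  [ 0,  0, -1,  2, -1,  0]
  [-1,  0, -1, -1,  4, -1]
  [ 0,  0, -1,  0, -1,  2]
Characteristic polynomial: det(λI − L) = λ(λ² − 6λ + 6)(λ − 2)(λ² − 8λ + 14).
Roots: λ = 0; (λ² − 6λ + 6) = 0 ⇒ λ = 3 ± √3 ≈ 1.2679, 4.7321; (λ − 2) = 0 ⇒ λ = 2; (λ² − 8λ + 14) = 0 ⇒ λ = 4 ± √2 ≈ 2.5858, 5.4142.
(Check: the roots sum (with multiplicity) to 16, matching trace L = Σdeg = 2·8 = 16.)
Laplacian eigenvalues (increasing order): [0.0, 1.2679, 2.0, 2.5858, 4.7321, 5.4142]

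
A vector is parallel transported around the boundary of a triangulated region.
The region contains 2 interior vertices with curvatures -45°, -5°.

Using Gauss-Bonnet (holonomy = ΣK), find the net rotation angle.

Holonomy = total enclosed curvature = (-45°) + (-5°) = -50°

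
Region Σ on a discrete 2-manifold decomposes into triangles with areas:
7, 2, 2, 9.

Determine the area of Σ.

7 + 2 + 2 + 9 = 20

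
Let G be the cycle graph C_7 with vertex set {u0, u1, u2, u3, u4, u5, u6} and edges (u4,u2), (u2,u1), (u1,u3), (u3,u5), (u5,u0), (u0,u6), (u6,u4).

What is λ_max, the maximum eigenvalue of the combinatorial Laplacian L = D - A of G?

The cycle graph C_n has Laplacian eigenvalues λ_k = 2 − 2cos(2πk/n), k = 0, 1, …, n−1. Here n = 7:
k=0: 2 − 2cos(0) = 0.0; k=1: 2 − 2cos(2π/7) = 0.753; k=2: 2 − 2cos(4π/7) = 2.445; k=3: 2 − 2cos(6π/7) = 3.8019; k=4: 2 − 2cos(8π/7) = 3.8019; k=5: 2 − 2cos(10π/7) = 2.445; k=6: 2 − 2cos(12π/7) = 0.753.
Laplacian eigenvalues: [0.0, 0.753, 0.753, 2.445, 2.445, 3.8019, 3.8019]. Largest eigenvalue (spectral radius) = 3.8019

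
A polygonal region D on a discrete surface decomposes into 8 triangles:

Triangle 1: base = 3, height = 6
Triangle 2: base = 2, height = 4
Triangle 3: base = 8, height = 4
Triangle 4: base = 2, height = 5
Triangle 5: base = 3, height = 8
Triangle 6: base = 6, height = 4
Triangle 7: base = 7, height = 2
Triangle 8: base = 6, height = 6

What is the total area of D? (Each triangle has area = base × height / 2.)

(1/2)×3×6 + (1/2)×2×4 + (1/2)×8×4 + (1/2)×2×5 + (1/2)×3×8 + (1/2)×6×4 + (1/2)×7×2 + (1/2)×6×6 = 83.0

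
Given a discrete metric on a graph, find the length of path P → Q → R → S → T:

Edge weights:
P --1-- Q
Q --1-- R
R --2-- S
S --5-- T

Arc length = 1 + 1 + 2 + 5 = 9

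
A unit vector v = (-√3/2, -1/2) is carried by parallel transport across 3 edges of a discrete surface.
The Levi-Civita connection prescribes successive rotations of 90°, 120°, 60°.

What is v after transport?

Total rotation: 90° + 120° + 60° = 270° ≡ -90° (mod 360°). Final vector: (-0.5000, 0.8660)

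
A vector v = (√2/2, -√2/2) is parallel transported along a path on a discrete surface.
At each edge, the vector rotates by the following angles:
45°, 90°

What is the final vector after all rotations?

Total rotation: 45° + 90° = 135°. Final vector: (0, 1)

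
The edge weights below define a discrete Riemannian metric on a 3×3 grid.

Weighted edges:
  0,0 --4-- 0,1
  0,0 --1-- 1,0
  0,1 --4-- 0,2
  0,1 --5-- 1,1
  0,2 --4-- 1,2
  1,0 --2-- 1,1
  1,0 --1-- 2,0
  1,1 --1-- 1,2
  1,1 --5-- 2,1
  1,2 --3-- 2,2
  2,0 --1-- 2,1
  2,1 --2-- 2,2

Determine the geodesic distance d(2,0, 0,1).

Shortest path: 2,0 → 1,0 → 0,0 → 0,1, total weight = 6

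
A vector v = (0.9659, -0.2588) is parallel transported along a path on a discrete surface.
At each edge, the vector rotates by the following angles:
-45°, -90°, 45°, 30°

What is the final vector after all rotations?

Total rotation: (-45°) + (-90°) + 45° + 30° = -60°. Final vector: (0.2588, -0.9659)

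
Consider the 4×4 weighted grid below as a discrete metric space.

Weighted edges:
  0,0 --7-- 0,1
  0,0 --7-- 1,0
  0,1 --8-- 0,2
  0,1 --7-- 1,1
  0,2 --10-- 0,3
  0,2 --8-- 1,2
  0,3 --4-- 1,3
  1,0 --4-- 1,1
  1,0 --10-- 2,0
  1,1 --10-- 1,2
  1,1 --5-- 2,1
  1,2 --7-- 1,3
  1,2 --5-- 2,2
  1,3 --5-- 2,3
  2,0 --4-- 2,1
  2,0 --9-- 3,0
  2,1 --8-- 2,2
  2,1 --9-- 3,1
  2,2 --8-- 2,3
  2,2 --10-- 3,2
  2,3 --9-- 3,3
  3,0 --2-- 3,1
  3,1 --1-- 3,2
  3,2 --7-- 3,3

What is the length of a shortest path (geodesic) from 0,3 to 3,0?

Shortest path: 0,3 → 1,3 → 2,3 → 3,3 → 3,2 → 3,1 → 3,0, total weight = 28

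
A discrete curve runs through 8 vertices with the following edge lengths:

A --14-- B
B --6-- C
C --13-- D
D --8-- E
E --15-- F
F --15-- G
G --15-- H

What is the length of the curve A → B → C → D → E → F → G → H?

Arc length = 14 + 6 + 13 + 8 + 15 + 15 + 15 = 86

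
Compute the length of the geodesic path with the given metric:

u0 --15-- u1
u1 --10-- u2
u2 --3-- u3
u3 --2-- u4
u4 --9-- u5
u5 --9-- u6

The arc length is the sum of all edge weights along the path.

Arc length = 15 + 10 + 3 + 2 + 9 + 9 = 48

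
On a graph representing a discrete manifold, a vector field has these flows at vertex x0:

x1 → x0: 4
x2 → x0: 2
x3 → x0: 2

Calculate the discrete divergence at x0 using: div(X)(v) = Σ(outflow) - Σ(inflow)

Divergence = sum of outgoing flows = (-4) + (-2) + (-2) = -8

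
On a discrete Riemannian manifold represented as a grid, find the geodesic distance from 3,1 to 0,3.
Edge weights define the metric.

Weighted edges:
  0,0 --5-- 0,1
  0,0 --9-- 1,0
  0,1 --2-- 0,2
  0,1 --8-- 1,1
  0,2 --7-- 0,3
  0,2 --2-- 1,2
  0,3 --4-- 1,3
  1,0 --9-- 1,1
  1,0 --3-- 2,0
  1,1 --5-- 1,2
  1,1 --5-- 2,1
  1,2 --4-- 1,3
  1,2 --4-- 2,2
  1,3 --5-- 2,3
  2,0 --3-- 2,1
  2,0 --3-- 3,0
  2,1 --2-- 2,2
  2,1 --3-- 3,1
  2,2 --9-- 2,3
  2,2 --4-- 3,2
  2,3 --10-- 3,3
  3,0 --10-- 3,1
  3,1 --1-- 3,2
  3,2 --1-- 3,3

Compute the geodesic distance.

Shortest path: 3,1 → 3,2 → 2,2 → 1,2 → 1,3 → 0,3, total weight = 17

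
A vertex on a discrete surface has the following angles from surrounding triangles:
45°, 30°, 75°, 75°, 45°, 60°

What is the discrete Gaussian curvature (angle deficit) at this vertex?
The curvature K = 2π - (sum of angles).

Sum of angles = 330°. K = 360° - 330° = 30° = π/6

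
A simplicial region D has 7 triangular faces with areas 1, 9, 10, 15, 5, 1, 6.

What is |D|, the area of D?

1 + 9 + 10 + 15 + 5 + 1 + 6 = 47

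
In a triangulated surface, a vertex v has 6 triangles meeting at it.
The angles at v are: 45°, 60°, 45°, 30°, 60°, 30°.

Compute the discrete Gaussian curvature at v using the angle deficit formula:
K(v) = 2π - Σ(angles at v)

Sum of angles = 270°. K = 360° - 270° = 90° = π/2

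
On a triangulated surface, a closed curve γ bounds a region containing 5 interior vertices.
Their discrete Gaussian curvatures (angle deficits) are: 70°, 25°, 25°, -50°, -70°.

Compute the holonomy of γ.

Holonomy = total enclosed curvature = 70° + 25° + 25° + (-50°) + (-70°) = 0°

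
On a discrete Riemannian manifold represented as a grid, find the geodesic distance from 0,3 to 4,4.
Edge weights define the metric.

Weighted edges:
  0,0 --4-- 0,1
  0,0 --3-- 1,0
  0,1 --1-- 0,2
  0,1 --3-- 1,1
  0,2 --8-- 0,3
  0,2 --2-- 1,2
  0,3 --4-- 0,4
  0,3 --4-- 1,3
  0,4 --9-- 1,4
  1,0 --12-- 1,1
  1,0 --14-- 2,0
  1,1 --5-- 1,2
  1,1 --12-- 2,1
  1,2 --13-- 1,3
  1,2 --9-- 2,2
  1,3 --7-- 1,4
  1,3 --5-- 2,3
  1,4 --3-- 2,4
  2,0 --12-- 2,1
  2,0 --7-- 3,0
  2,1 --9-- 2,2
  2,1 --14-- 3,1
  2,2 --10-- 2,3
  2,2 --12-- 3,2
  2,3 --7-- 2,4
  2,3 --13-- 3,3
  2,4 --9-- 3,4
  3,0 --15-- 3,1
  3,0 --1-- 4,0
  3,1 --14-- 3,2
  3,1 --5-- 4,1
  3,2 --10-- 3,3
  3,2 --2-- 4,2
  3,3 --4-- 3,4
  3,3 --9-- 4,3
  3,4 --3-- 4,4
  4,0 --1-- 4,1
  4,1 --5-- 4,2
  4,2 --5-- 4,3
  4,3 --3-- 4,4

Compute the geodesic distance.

Shortest path: 0,3 → 1,3 → 1,4 → 2,4 → 3,4 → 4,4, total weight = 26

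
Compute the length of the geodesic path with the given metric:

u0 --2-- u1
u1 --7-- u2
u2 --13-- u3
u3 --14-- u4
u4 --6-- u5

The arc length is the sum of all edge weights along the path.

Arc length = 2 + 7 + 13 + 14 + 6 = 42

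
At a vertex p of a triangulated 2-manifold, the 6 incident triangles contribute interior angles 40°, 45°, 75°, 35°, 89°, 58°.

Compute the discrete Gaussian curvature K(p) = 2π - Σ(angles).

Sum of angles = 342°. K = 360° - 342° = 18° = π/10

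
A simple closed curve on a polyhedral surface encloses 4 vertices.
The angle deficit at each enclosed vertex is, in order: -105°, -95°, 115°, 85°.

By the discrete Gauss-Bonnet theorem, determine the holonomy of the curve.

Holonomy = total enclosed curvature = (-105°) + (-95°) + 115° + 85° = 0°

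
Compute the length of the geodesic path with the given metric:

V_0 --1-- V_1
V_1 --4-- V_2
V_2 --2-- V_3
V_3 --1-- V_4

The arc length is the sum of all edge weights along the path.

Arc length = 1 + 4 + 2 + 1 = 8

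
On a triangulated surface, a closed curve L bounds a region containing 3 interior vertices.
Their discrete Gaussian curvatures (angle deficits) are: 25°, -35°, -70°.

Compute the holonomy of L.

Holonomy = total enclosed curvature = 25° + (-35°) + (-70°) = -80°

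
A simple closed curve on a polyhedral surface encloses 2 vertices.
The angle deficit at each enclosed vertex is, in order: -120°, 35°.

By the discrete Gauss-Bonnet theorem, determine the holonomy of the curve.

Holonomy = total enclosed curvature = (-120°) + 35° = -85°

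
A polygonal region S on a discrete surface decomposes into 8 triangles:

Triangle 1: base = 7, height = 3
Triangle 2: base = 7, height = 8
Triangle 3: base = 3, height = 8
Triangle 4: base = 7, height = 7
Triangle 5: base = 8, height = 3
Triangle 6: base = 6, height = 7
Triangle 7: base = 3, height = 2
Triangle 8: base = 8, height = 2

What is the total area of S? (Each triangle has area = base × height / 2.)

(1/2)×7×3 + (1/2)×7×8 + (1/2)×3×8 + (1/2)×7×7 + (1/2)×8×3 + (1/2)×6×7 + (1/2)×3×2 + (1/2)×8×2 = 119.0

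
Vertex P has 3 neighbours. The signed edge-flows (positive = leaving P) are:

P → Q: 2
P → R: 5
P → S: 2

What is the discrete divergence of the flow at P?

Divergence = sum of outgoing flows = 2 + 5 + 2 = 9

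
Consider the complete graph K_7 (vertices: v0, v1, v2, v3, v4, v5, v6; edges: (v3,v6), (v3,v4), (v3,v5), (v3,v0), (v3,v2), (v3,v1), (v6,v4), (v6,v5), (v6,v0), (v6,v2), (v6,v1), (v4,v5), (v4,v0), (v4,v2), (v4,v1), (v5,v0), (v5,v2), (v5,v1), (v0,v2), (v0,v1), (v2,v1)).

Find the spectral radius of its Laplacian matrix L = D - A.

For the complete graph K_n, L = nI − J (J = all-ones matrix). J has eigenvalues n (once, eigenvector 𝟙) and 0 (multiplicity n−1), so L has eigenvalues 0 (once) and n (multiplicity n−1). Here n = 7: eigenvalue 0 once and 7 with multiplicity 6.
Laplacian eigenvalues: [0.0, 7.0, 7.0, 7.0, 7.0, 7.0, 7.0]. Largest eigenvalue (spectral radius) = 7.0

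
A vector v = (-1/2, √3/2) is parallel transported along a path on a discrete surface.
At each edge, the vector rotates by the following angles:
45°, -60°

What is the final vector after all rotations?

Total rotation: 45° + (-60°) = -15°. Final vector: (-0.2588, 0.9659)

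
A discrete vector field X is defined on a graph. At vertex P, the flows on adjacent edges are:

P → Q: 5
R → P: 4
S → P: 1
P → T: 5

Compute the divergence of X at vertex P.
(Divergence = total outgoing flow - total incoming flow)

Divergence = sum of outgoing flows = 5 + (-4) + (-1) + 5 = 5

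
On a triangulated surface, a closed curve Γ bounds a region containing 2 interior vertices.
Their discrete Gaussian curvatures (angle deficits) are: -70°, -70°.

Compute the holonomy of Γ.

Holonomy = total enclosed curvature = (-70°) + (-70°) = -140°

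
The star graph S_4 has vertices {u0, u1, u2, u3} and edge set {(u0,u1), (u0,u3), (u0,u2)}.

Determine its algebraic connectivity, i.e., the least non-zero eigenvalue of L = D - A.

The star S_4 is the complete bipartite graph K_{1,3} (one hub of degree 3, 3 leaves of degree 1). The Laplacian spectrum of K_{p,q} is 0, p (multiplicity q−1), q (multiplicity p−1), p+q. With p = 1, q = 3: 0 once, 1 with multiplicity 2, and 4 once. (Check: trace L = sum of degrees = 6 = 2·1 + 4.)
Laplacian eigenvalues: [0.0, 1.0, 1.0, 4.0]. Algebraic connectivity (smallest non-zero eigenvalue) = 1.0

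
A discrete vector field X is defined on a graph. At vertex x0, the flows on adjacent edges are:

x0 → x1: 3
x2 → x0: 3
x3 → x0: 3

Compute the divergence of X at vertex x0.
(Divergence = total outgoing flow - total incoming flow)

Divergence = sum of outgoing flows = 3 + (-3) + (-3) = -3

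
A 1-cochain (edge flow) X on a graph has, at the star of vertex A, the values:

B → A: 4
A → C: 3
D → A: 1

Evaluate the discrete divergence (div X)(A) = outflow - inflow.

Divergence = sum of outgoing flows = (-4) + 3 + (-1) = -2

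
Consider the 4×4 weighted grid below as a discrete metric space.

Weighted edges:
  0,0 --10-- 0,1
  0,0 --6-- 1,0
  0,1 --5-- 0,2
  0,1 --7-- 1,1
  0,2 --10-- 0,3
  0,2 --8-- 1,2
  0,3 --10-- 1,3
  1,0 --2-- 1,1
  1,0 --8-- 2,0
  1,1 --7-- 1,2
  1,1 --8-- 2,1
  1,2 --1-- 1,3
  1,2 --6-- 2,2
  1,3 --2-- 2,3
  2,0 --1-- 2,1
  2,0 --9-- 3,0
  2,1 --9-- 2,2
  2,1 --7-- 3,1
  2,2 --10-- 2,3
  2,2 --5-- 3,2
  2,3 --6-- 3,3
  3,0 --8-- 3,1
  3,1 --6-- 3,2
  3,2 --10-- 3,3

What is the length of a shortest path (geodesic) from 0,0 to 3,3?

Shortest path: 0,0 → 1,0 → 1,1 → 1,2 → 1,3 → 2,3 → 3,3, total weight = 24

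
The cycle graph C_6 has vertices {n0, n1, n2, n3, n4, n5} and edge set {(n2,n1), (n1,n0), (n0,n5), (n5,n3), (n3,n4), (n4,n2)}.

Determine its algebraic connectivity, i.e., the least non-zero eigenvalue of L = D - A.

The cycle graph C_n has Laplacian eigenvalues λ_k = 2 − 2cos(2πk/n), k = 0, 1, …, n−1. Here n = 6:
k=0: 2 − 2cos(0) = 0.0; k=1: 2 − 2cos(π/3) = 1.0; k=2: 2 − 2cos(2π/3) = 3.0; k=3: 2 − 2cos(π) = 4.0; k=4: 2 − 2cos(4π/3) = 3.0; k=5: 2 − 2cos(5π/3) = 1.0.
Laplacian eigenvalues: [0.0, 1.0, 1.0, 3.0, 3.0, 4.0]. Algebraic connectivity (smallest non-zero eigenvalue) = 1.0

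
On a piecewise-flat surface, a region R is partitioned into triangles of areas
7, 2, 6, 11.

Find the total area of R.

7 + 2 + 6 + 11 = 26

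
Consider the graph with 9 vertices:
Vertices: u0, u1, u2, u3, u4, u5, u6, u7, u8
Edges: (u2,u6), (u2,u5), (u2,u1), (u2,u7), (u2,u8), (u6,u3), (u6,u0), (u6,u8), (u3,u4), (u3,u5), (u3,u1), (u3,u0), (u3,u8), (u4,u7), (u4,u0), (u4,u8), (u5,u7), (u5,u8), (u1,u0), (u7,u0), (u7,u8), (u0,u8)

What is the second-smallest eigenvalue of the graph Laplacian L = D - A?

Degrees: deg(u0) = 6, deg(u1) = 3, deg(u2) = 5, deg(u3) = 6, deg(u4) = 4, deg(u5) = 4, deg(u6) = 4, deg(u7) = 5, deg(u8) = 7.
L = D − A with rows/columns ordered (u0, u1, u2, u3, u4, u5, u6, u7, u8):
  [ 6, -1,  0, -1, -1,  0, -1, -1, -1]
  [-1,  3, -1, -1,  0,  0,  0,  0,  0]
  [ 0, -1,  5,  0,  0, -1, -1, -1, -1]
  [-1, -1,  0,  6, -1, -1, -1,  0, -1]
  [-1,  0,  0, -1,  4,  0,  0, -1, -1]
  [ 0,  0, -1, -1,  0,  4,  0, -1, -1]
  [-1,  0, -1, -1,  0,  0,  4,  0, -1]
  [-1,  0, -1,  0, -1, -1,  0,  5, -1]
  [-1,  0, -1, -1, -1, -1, -1, -1,  7]
Characteristic polynomial: det(λI − L) = λ(λ² − 11λ + 23)(λ² − 11λ + 26)(λ² − 11λ + 27)(λ − 5)(λ − 6).
Roots: λ = 0; (λ² − 11λ + 23) = 0 ⇒ λ = (11 ± √29)/2 ≈ 2.8074, 8.1926; (λ² − 11λ + 26) = 0 ⇒ λ = (11 ± √17)/2 ≈ 3.4384, 7.5616; (λ² − 11λ + 27) = 0 ⇒ λ = (11 ± √13)/2 ≈ 3.6972, 7.3028; (λ − 5) = 0 ⇒ λ = 5; (λ − 6) = 0 ⇒ λ = 6.
(Check: the roots sum (with multiplicity) to 44, matching trace L = Σdeg = 2·22 = 44.)
Laplacian eigenvalues: [0.0, 2.8074, 3.4384, 3.6972, 5.0, 6.0, 7.3028, 7.5616, 8.1926]. Algebraic connectivity (smallest non-zero eigenvalue) = 2.8074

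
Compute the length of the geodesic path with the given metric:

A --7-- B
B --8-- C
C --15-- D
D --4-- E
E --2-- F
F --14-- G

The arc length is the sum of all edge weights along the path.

Arc length = 7 + 8 + 15 + 4 + 2 + 14 = 50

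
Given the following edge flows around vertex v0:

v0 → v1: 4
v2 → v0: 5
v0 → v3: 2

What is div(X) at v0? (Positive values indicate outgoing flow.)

Divergence = sum of outgoing flows = 4 + (-5) + 2 = 1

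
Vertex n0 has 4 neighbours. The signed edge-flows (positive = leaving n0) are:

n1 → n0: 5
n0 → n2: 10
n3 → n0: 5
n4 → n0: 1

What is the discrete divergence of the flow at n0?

Divergence = sum of outgoing flows = (-5) + 10 + (-5) + (-1) = -1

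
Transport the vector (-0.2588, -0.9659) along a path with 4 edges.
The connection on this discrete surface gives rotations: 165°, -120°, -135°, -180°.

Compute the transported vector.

Total rotation: 165° + (-120°) + (-135°) + (-180°) = -270° ≡ 90° (mod 360°). Final vector: (0.9659, -0.2588)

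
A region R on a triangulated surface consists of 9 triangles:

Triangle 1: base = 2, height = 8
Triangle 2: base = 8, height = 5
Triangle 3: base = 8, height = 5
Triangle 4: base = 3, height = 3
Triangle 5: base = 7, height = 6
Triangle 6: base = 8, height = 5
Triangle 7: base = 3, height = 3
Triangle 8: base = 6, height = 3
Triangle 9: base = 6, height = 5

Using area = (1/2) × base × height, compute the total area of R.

(1/2)×2×8 + (1/2)×8×5 + (1/2)×8×5 + (1/2)×3×3 + (1/2)×7×6 + (1/2)×8×5 + (1/2)×3×3 + (1/2)×6×3 + (1/2)×6×5 = 122.0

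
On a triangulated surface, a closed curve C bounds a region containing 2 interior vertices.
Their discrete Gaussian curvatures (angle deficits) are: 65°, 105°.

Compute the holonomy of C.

Holonomy = total enclosed curvature = 65° + 105° = 170°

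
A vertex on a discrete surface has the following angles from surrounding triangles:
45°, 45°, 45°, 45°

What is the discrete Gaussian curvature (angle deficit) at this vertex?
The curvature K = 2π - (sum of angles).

Sum of angles = 180°. K = 360° - 180° = 180° = π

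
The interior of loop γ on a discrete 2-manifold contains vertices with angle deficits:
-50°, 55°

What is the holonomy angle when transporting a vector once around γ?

Holonomy = total enclosed curvature = (-50°) + 55° = 5°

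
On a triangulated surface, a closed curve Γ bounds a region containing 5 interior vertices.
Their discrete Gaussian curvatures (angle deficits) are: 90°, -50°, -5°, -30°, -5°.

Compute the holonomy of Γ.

Holonomy = total enclosed curvature = 90° + (-50°) + (-5°) + (-30°) + (-5°) = 0°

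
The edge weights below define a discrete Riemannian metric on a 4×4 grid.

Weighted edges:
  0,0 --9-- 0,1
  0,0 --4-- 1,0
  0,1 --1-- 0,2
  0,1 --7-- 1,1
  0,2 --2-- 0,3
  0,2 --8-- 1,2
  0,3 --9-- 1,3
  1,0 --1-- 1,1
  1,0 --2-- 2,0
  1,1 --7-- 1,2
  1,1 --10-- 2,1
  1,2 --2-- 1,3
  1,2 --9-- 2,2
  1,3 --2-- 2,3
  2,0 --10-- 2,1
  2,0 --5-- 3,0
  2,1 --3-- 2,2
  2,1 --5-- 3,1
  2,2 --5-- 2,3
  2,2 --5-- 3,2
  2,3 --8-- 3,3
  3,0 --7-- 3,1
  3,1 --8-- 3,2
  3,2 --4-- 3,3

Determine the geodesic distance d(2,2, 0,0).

Shortest path: 2,2 → 2,1 → 1,1 → 1,0 → 0,0, total weight = 18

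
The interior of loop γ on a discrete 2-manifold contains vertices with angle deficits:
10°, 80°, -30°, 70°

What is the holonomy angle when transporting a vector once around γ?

Holonomy = total enclosed curvature = 10° + 80° + (-30°) + 70° = 130°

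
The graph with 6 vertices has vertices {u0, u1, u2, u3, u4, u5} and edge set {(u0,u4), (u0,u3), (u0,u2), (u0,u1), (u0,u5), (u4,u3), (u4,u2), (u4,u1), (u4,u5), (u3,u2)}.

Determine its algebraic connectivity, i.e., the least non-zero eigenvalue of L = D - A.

Degrees: deg(u0) = 5, deg(u1) = 2, deg(u2) = 3, deg(u3) = 3, deg(u4) = 5, deg(u5) = 2.
L = D − A with rows/columns ordered (u0, u1, u2, u3, u4, u5):
  [ 5, -1, -1, -1, -1, -1]
  [-1,  2,  0,  0, -1,  0]
  [-1,  0,  3, -1, -1,  0]
  [-1,  0, -1,  3, -1,  0]
  [-1, -1, -1, -1,  5, -1]
  [-1,  0,  0,  0, -1,  2]
Characteristic polynomial: det(λI − L) = λ(λ − 2)²(λ − 4)(λ − 6)².
Roots: λ = 0; (λ − 2) = 0 ⇒ λ = 2 (multiplicity 2); (λ − 4) = 0 ⇒ λ = 4; (λ − 6) = 0 ⇒ λ = 6 (multiplicity 2).
(Check: the roots sum (with multiplicity) to 20, matching trace L = Σdeg = 2·10 = 20.)
Laplacian eigenvalues: [0.0, 2.0, 2.0, 4.0, 6.0, 6.0]. Algebraic connectivity (smallest non-zero eigenvalue) = 2.0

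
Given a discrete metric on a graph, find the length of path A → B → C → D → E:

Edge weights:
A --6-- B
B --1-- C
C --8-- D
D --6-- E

Arc length = 6 + 1 + 8 + 6 = 21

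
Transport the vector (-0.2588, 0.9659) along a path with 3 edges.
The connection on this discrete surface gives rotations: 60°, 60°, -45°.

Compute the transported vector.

Total rotation: 60° + 60° + (-45°) = 75°. Final vector: (-1, 0)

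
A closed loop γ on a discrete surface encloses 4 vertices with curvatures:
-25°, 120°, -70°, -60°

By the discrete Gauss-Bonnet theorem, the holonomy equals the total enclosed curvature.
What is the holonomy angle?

Holonomy = total enclosed curvature = (-25°) + 120° + (-70°) + (-60°) = -35°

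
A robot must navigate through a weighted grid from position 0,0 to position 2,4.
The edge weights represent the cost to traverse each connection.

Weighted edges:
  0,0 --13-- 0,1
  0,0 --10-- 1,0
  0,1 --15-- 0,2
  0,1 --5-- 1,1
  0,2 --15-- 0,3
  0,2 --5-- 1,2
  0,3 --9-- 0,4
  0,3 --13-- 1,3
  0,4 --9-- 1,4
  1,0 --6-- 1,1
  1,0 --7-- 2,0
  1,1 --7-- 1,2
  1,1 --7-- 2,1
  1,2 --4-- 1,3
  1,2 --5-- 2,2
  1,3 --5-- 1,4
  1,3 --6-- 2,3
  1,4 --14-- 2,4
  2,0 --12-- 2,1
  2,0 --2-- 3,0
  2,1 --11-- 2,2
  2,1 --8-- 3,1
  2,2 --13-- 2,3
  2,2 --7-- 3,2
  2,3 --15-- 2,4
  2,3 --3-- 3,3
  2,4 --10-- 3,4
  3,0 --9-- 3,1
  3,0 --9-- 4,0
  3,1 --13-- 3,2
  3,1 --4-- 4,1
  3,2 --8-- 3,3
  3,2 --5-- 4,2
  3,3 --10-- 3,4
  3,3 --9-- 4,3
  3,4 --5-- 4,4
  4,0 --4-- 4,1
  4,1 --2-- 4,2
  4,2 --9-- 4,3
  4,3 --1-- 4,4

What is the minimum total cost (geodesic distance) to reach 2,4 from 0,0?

Shortest path: 0,0 → 1,0 → 1,1 → 1,2 → 1,3 → 1,4 → 2,4, total weight = 46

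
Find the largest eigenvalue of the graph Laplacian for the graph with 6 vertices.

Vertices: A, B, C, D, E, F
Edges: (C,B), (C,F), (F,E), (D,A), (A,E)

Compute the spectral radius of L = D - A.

Degrees: deg(A) = 2, deg(B) = 1, deg(C) = 2, deg(D) = 1, deg(E) = 2, deg(F) = 2.
L = D − A with rows/columns ordered (A, B, C, D, E, F):
  [ 2,  0,  0, -1, -1,  0]
  [ 0,  1, -1,  0,  0,  0]
  [ 0, -1,  2,  0,  0, -1]
  [-1,  0,  0,  1,  0,  0]
  [-1,  0,  0,  0,  2, -1]
  [ 0,  0, -1,  0, -1,  2]
Characteristic polynomial: det(λI − L) = λ(λ² − 4λ + 1)(λ − 1)(λ − 2)(λ − 3).
Roots: λ = 0; (λ² − 4λ + 1) = 0 ⇒ λ = 2 ± √3 ≈ 0.2679, 3.7321; (λ − 1) = 0 ⇒ λ = 1; (λ − 2) = 0 ⇒ λ = 2; (λ − 3) = 0 ⇒ λ = 3.
(Check: the roots sum (with multiplicity) to 10, matching trace L = Σdeg = 2·5 = 10.)
Laplacian eigenvalues: [0.0, 0.2679, 1.0, 2.0, 3.0, 3.7321]. Largest eigenvalue (spectral radius) = 3.7321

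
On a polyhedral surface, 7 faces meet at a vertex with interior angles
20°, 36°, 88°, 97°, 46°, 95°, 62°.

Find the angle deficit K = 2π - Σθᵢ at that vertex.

Sum of angles = 444°. K = 360° - 444° = -84° = -7π/15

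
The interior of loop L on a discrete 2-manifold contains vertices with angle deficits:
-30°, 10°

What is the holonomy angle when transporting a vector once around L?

Holonomy = total enclosed curvature = (-30°) + 10° = -20°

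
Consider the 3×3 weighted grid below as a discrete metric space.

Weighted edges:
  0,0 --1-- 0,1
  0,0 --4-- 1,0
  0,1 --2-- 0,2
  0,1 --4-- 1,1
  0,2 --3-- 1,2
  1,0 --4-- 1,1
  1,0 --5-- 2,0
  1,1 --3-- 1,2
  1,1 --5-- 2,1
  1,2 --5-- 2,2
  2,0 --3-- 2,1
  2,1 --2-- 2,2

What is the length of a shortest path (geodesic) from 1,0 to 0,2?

Shortest path: 1,0 → 0,0 → 0,1 → 0,2, total weight = 7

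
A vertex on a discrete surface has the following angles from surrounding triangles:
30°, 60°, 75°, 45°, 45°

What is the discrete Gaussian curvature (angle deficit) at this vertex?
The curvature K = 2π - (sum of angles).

Sum of angles = 255°. K = 360° - 255° = 105°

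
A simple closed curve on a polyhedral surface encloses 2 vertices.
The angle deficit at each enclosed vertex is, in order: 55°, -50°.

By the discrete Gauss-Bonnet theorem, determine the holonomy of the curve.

Holonomy = total enclosed curvature = 55° + (-50°) = 5°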